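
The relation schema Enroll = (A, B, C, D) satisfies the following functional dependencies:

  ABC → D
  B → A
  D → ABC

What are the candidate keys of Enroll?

{D}⁺: D→ABC adds A, B, C → {A, B, C, D}.
{B, C}⁺: B→A adds A; ABC→D adds D → {A, B, C, D}. Minimal: {C}⁺ = {C}; {B}⁺ = {A, B} — none reach the full schema.

{D}; {B, C}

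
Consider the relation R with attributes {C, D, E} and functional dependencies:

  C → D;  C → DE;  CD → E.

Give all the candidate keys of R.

Attribute C never appears on the right-hand side of any dependency, so C must belong to every candidate key.
{C}⁺ = {C, D, E}, which is all of the schema, so {C} is the only candidate key.

{C}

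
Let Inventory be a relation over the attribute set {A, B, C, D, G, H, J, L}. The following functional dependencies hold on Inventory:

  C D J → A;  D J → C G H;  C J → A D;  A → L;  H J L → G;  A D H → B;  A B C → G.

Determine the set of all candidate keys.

{C, J}; {D, J}

Attribute J never appears on the right-hand side of any dependency, so J must belong to every candidate key.
{J}⁺ = {J}, which is not all of the schema, so we must add further attributes.
{C, J}⁺: CJ→AD adds A, D; A→L adds L; DJ→CGH adds G, H; ADH→B adds B → {A, B, C, D, G, H, J, L}. Minimal: {J}⁺ = {J}; {C}⁺ = {C} — none reach the full schema.
{D, J}⁺: DJ→CGH adds C, G, H; CJ→AD adds A; A→L adds L; ADH→B adds B → {A, B, C, D, G, H, J, L}. Minimal: {J}⁺ = {J}; {D}⁺ = {D} — none reach the full schema.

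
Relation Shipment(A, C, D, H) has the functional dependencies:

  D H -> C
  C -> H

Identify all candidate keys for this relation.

(A, C, D); (A, D, H)

Attributes A, D never appear on any right-hand side, so every candidate key must contain {A, D}.
{A, D}⁺ = {A, D}, which is not all of the schema, so we must add further attributes.
{A, C, D}⁺: C→H adds H → {A, C, D, H}.
{A, D, H}⁺: DH→C adds C → {A, C, D, H}.
Any other superkey contains one of these as a subset, so there are no further candidate keys.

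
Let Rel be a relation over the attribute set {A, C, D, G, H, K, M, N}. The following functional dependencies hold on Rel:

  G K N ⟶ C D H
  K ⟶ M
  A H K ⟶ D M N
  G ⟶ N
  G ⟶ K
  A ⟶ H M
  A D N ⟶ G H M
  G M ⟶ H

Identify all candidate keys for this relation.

Attribute A never appears on the right-hand side of any dependency, so A must belong to every candidate key.
{A}⁺ = {A, H, M}, which is not all of the schema, so we must add further attributes.
{A, G}⁺: G→N adds N; G→K adds K; A→HM adds H, M; GKN→CDH adds C, D → {A, C, D, G, H, K, M, N}. Minimal: {G}⁺ = {C, D, G, H, K, M, N}; {A}⁺ = {A, H, M} — none reach the full schema.
{A, K}⁺: K→M adds M; A→HM adds H; AHK→DMN adds D, N; ADN→GHM adds G; GKN→CDH adds C → {A, C, D, G, H, K, M, N}. Minimal: {K}⁺ = {K, M}; {A}⁺ = {A, H, M} — none reach the full schema.
{A, D, N}⁺: A→HM adds H, M; ADN→GHM adds G; G→K adds K; GKN→CDH adds C → {A, C, D, G, H, K, M, N}. Minimal: {D, N}⁺ = {D, N}; {A, N}⁺ = {A, H, M, N}; {A, D}⁺ = {A, D, H, M} — none reach the full schema.

AG, AK, ADN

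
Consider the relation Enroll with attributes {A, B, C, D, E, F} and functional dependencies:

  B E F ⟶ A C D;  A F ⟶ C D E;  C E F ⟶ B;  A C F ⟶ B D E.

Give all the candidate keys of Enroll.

(A, F), (B, E, F), (C, E, F)

{A, F}⁺: AF→CDE adds C, D, E; CEF→B adds B → {A, B, C, D, E, F}.
{B, E, F}⁺: BEF→ACD adds A, C, D → {A, B, C, D, E, F}.
{C, E, F}⁺: CEF→B adds B; BEF→ACD adds A, D → {A, B, C, D, E, F}.
Any other superkey contains one of these as a subset, so there are no further candidate keys.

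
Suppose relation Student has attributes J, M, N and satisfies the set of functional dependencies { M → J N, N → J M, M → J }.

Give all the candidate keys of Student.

{M}⁺: M→JN adds J, N → {J, M, N}.
{N}⁺: N→JM adds J, M → {J, M, N}.
Any other superkey contains one of these as a subset, so there are no further candidate keys.

{M}, {N}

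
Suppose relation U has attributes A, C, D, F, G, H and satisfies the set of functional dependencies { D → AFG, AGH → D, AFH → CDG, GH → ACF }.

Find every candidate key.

{D, H}; {G, H}; {A, F, H}

Attribute H never appears on the right-hand side of any dependency, so H must belong to every candidate key.
{H}⁺ = {H}, which is not all of the schema, so we must add further attributes.
{D, H}⁺: D→AFG adds A, F, G; AFH→CDG adds C → {A, C, D, F, G, H}.
{G, H}⁺: GH→ACF adds A, C, F; AGH→D adds D → {A, C, D, F, G, H}.
{A, F, H}⁺: AFH→CDG adds C, D, G → {A, C, D, F, G, H}.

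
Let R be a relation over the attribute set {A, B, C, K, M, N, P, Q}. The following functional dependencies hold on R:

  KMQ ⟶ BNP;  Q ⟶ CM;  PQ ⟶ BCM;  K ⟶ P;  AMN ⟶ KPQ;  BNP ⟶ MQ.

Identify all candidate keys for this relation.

Attribute A never appears on the right-hand side of any dependency, so A must belong to every candidate key.
{A}⁺ = {A}, which is not all of the schema, so we must add further attributes.
{A, K, Q}⁺: Q→CM adds C, M; K→P adds P; KMQ→BNP adds B, N → {A, B, C, K, M, N, P, Q}. Minimal: {K, Q}⁺ = {B, C, K, M, N, P, Q}; {A, Q}⁺ = {A, C, M, Q}; {A, K}⁺ = {A, K, P} — none reach the full schema.
{A, M, N}⁺: AMN→KPQ adds K, P, Q; KMQ→BNP adds B; Q→CM adds C → {A, B, C, K, M, N, P, Q}. Minimal: {M, N}⁺ = {M, N}; {A, N}⁺ = {A, N}; {A, M}⁺ = {A, M} — none reach the full schema.
{A, N, Q}⁺: Q→CM adds C, M; AMN→KPQ adds K, P; KMQ→BNP adds B → {A, B, C, K, M, N, P, Q}. Minimal: {N, Q}⁺ = {C, M, N, Q}; {A, Q}⁺ = {A, C, M, Q}; {A, N}⁺ = {A, N} — none reach the full schema.
{A, B, K, N}⁺: K→P adds P; BNP→MQ adds M, Q; Q→CM adds C → {A, B, C, K, M, N, P, Q}. Minimal: {B, K, N}⁺ = {B, C, K, M, N, P, Q}; {A, K, N}⁺ = {A, K, N, P}; {A, B, N}⁺ = {A, B, N}; … — none reach the full schema.
{A, B, N, P}⁺: BNP→MQ adds M, Q; Q→CM adds C; AMN→KPQ adds K → {A, B, C, K, M, N, P, Q}. Minimal: {B, N, P}⁺ = {B, C, M, N, P, Q}; {A, N, P}⁺ = {A, N, P}; {A, B, P}⁺ = {A, B, P}; … — none reach the full schema.

{A, K, Q}; {A, M, N}; {A, N, Q}; {A, B, K, N}; {A, B, N, P}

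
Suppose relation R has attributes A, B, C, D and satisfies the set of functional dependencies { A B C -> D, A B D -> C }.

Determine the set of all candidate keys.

Attributes A, B never appear on any right-hand side, so every candidate key must contain {A, B}.
{A, B}⁺ = {A, B}, which is not all of the schema, so we must add further attributes.
{A, B, C}⁺: ABC→D adds D → {A, B, C, D}. Minimal: {B, C}⁺ = {B, C}; {A, C}⁺ = {A, C}; {A, B}⁺ = {A, B} — none reach the full schema.
{A, B, D}⁺: ABD→C adds C → {A, B, C, D}. Minimal: {B, D}⁺ = {B, D}; {A, D}⁺ = {A, D}; {A, B}⁺ = {A, B} — none reach the full schema.
Any other superkey contains one of these as a subset, so there are no further candidate keys.

(A, B, C), (A, B, D)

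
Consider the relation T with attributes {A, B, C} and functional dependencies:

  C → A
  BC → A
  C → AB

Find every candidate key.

Attribute C never appears on the right-hand side of any dependency, so C must belong to every candidate key.
{C}⁺ = {A, B, C}, which is all of the schema, so {C} is the only candidate key.

C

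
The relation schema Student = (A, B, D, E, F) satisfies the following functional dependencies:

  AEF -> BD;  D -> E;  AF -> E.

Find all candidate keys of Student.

AF

Attributes A, F never appear on any right-hand side, so every candidate key must contain {A, F}.
{A, F}⁺ = {A, B, D, E, F}, which is all of the schema, so {A, F} is the only candidate key.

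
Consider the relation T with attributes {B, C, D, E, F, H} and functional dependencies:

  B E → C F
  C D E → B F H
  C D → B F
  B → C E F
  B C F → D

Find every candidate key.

{B}⁺: B→CEF adds C, E, F; BCF→D adds D; CDE→BFH adds H → {B, C, D, E, F, H}.
{C, D}⁺: CD→BF adds B, F; B→CEF adds E; CDE→BFH adds H → {B, C, D, E, F, H}.
Any other superkey contains one of these as a subset, so there are no further candidate keys.

{B}, {C, D}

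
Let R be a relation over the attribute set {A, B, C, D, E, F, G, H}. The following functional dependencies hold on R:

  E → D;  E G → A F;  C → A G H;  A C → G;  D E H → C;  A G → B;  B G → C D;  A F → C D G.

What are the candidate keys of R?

{C, E}, {E, G}, {E, H}, {A, E, F}

Attribute E never appears on the right-hand side of any dependency, so E must belong to every candidate key.
{E}⁺ = {D, E}, which is not all of the schema, so we must add further attributes.
{C, E}⁺: E→D adds D; C→AGH adds A, G, H; AG→B adds B; EG→AF adds F → {A, B, C, D, E, F, G, H}. Minimal: {E}⁺ = {D, E}; {C}⁺ = {A, B, C, D, G, H} — none reach the full schema.
{E, G}⁺: E→D adds D; EG→AF adds A, F; AG→B adds B; BG→CD adds C; C→AGH adds H → {A, B, C, D, E, F, G, H}. Minimal: {G}⁺ = {G}; {E}⁺ = {D, E} — none reach the full schema.
{E, H}⁺: E→D adds D; DEH→C adds C; C→AGH adds A, G; AG→B adds B; EG→AF adds F → {A, B, C, D, E, F, G, H}. Minimal: {H}⁺ = {H}; {E}⁺ = {D, E} — none reach the full schema.
{A, E, F}⁺: E→D adds D; AF→CDG adds C, G; C→AGH adds H; AG→B adds B → {A, B, C, D, E, F, G, H}. Minimal: {E, F}⁺ = {D, E, F}; {A, F}⁺ = {A, B, C, D, F, G, H}; {A, E}⁺ = {A, D, E} — none reach the full schema.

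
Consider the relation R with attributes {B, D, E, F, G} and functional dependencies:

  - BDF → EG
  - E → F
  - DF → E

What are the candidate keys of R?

Attributes B, D never appear on any right-hand side, so every candidate key must contain {B, D}.
{B, D}⁺ = {B, D}, which is not all of the schema, so we must add further attributes.
{B, D, E}⁺: E→F adds F; BDF→EG adds G → {B, D, E, F, G}. Minimal: {D, E}⁺ = {D, E, F}; {B, E}⁺ = {B, E, F}; {B, D}⁺ = {B, D} — none reach the full schema.
{B, D, F}⁺: BDF→EG adds E, G → {B, D, E, F, G}. Minimal: {D, F}⁺ = {D, E, F}; {B, F}⁺ = {B, F}; {B, D}⁺ = {B, D} — none reach the full schema.

{B, D, E}, {B, D, F}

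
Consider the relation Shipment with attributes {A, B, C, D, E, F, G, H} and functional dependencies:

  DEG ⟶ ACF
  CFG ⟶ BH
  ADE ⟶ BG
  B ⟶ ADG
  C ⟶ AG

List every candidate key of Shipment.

Attribute E never appears on the right-hand side of any dependency, so E must belong to every candidate key.
{E}⁺ = {E}, which is not all of the schema, so we must add further attributes.
{B, E}⁺: B→ADG adds A, D, G; DEG→ACF adds C, F; CFG→BH adds H → {A, B, C, D, E, F, G, H}. Minimal: {E}⁺ = {E}; {B}⁺ = {A, B, D, G} — none reach the full schema.
{A, D, E}⁺: ADE→BG adds B, G; DEG→ACF adds C, F; CFG→BH adds H → {A, B, C, D, E, F, G, H}. Minimal: {D, E}⁺ = {D, E}; {A, E}⁺ = {A, E}; {A, D}⁺ = {A, D} — none reach the full schema.
{C, D, E}⁺: C→AG adds A, G; DEG→ACF adds F; CFG→BH adds B, H → {A, B, C, D, E, F, G, H}. Minimal: {D, E}⁺ = {D, E}; {C, E}⁺ = {A, C, E, G}; {C, D}⁺ = {A, C, D, G} — none reach the full schema.
{C, E, F}⁺: C→AG adds A, G; CFG→BH adds B, H; B→ADG adds D → {A, B, C, D, E, F, G, H}. Minimal: {E, F}⁺ = {E, F}; {C, F}⁺ = {A, B, C, D, F, G, H}; {C, E}⁺ = {A, C, E, G} — none reach the full schema.
{D, E, G}⁺: DEG→ACF adds A, C, F; CFG→BH adds B, H → {A, B, C, D, E, F, G, H}. Minimal: {E, G}⁺ = {E, G}; {D, G}⁺ = {D, G}; {D, E}⁺ = {D, E} — none reach the full schema.
Any other superkey contains one of these as a subset, so there are no further candidate keys.

BE, ADE, CDE, CEF, DEG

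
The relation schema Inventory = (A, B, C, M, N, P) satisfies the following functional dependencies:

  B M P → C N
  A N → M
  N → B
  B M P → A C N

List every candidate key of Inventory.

(A, N, P), (B, M, P), (M, N, P)

Attribute P never appears on the right-hand side of any dependency, so P must belong to every candidate key.
{P}⁺ = {P}, which is not all of the schema, so we must add further attributes.
{A, N, P}⁺: AN→M adds M; N→B adds B; BMP→ACN adds C → {A, B, C, M, N, P}.
{B, M, P}⁺: BMP→CN adds C, N; BMP→ACN adds A → {A, B, C, M, N, P}.
{M, N, P}⁺: N→B adds B; BMP→ACN adds A, C → {A, B, C, M, N, P}.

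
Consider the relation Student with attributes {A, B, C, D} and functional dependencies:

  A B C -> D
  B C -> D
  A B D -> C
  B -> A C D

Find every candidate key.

Attribute B never appears on the right-hand side of any dependency, so B must belong to every candidate key.
{B}⁺ = {A, B, C, D}, which is all of the schema, so {B} is the only candidate key.

{B}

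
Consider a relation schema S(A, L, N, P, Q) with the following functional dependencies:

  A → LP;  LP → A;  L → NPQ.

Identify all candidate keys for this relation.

{A}, {L}

{A}⁺: A→LP adds L, P; L→NPQ adds N, Q → {A, L, N, P, Q}.
{L}⁺: L→NPQ adds N, P, Q; LP→A adds A → {A, L, N, P, Q}.
Any other superkey contains one of these as a subset, so there are no further candidate keys.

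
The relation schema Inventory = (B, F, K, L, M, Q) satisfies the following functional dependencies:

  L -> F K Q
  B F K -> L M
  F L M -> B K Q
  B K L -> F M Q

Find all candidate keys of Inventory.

(B, L), (L, M), (B, F, K)

{B, L}⁺: L→FKQ adds F, K, Q; BFK→LM adds M → {B, F, K, L, M, Q}. Minimal: {L}⁺ = {F, K, L, Q}; {B}⁺ = {B} — none reach the full schema.
{L, M}⁺: L→FKQ adds F, K, Q; FLM→BKQ adds B → {B, F, K, L, M, Q}. Minimal: {M}⁺ = {M}; {L}⁺ = {F, K, L, Q} — none reach the full schema.
{B, F, K}⁺: BFK→LM adds L, M; FLM→BKQ adds Q → {B, F, K, L, M, Q}. Minimal: {F, K}⁺ = {F, K}; {B, K}⁺ = {B, K}; {B, F}⁺ = {B, F} — none reach the full schema.
Any other superkey contains one of these as a subset, so there are no further candidate keys.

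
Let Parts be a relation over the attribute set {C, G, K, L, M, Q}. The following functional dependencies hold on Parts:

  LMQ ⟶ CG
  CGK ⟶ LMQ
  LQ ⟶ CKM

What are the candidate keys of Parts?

{L, Q}⁺: LQ→CKM adds C, K, M; LMQ→CG adds G → {C, G, K, L, M, Q}. Minimal: {Q}⁺ = {Q}; {L}⁺ = {L} — none reach the full schema.
{C, G, K}⁺: CGK→LMQ adds L, M, Q → {C, G, K, L, M, Q}. Minimal: {G, K}⁺ = {G, K}; {C, K}⁺ = {C, K}; {C, G}⁺ = {C, G} — none reach the full schema.
Any other superkey contains one of these as a subset, so there are no further candidate keys.

LQ, CGK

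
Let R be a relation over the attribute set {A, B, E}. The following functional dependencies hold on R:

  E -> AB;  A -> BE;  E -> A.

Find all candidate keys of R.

(A), (E)

{A}⁺: A→BE adds B, E → {A, B, E}.
{E}⁺: E→AB adds A, B → {A, B, E}.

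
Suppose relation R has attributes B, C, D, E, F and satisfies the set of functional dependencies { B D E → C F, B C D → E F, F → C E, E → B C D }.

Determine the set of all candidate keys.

{E}, {F}, {B, C, D}

{E}⁺: E→BCD adds B, C, D; BDE→CF adds F → {B, C, D, E, F}.
{F}⁺: F→CE adds C, E; E→BCD adds B, D → {B, C, D, E, F}.
{B, C, D}⁺: BCD→EF adds E, F → {B, C, D, E, F}. Minimal: {C, D}⁺ = {C, D}; {B, D}⁺ = {B, D}; {B, C}⁺ = {B, C} — none reach the full schema.
Any other superkey contains one of these as a subset, so there are no further candidate keys.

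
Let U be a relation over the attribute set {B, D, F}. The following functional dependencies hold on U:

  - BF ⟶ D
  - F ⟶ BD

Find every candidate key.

{F}⁺: F→BD adds B, D → {B, D, F}.
No other minimal superkey exists.

{F}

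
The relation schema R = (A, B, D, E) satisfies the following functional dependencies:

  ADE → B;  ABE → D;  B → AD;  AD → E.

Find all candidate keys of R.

{B}, {A, D}

{B}⁺: B→AD adds A, D; AD→E adds E → {A, B, D, E}.
{A, D}⁺: AD→E adds E; ADE→B adds B → {A, B, D, E}.
Any other superkey contains one of these as a subset, so there are no further candidate keys.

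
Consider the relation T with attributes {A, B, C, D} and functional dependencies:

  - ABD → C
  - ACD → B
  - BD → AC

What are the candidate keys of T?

BD, ACD

Attribute D never appears on the right-hand side of any dependency, so D must belong to every candidate key.
{D}⁺ = {D}, which is not all of the schema, so we must add further attributes.
{B, D}⁺: BD→AC adds A, C → {A, B, C, D}.
{A, C, D}⁺: ACD→B adds B → {A, B, C, D}.
Any other superkey contains one of these as a subset, so there are no further candidate keys.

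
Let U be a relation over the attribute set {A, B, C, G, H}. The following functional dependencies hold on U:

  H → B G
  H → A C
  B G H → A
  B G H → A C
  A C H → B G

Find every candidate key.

{H}⁺: H→BG adds B, G; H→AC adds A, C → {A, B, C, G, H}.
No other minimal superkey exists.

{H}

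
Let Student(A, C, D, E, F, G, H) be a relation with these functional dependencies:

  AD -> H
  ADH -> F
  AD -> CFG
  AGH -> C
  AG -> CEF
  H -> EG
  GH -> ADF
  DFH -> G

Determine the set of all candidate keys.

{H}⁺: H→EG adds E, G; GH→ADF adds A, D, F; AD→CFG adds C → {A, C, D, E, F, G, H}.
{A, D}⁺: AD→H adds H; ADH→F adds F; AD→CFG adds C, G; AG→CEF adds E → {A, C, D, E, F, G, H}. Minimal: {D}⁺ = {D}; {A}⁺ = {A} — none reach the full schema.
Any other superkey contains one of these as a subset, so there are no further candidate keys.

{H}; {A, D}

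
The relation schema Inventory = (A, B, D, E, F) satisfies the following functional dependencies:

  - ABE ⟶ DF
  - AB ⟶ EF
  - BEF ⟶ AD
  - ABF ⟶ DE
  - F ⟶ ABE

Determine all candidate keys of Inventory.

{F}⁺: F→ABE adds A, B, E; ABE→DF adds D → {A, B, D, E, F}.
{A, B}⁺: AB→EF adds E, F; BEF→AD adds D → {A, B, D, E, F}.

(F), (A, B)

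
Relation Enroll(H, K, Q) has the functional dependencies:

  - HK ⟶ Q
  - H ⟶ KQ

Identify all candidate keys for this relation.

{H}

{H}⁺: H→KQ adds K, Q → {H, K, Q}.
No other minimal superkey exists.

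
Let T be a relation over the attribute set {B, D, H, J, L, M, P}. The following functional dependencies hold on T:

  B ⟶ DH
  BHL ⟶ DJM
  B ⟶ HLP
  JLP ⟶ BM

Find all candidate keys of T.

{B}⁺: B→DH adds D, H; B→HLP adds L, P; BHL→DJM adds J, M → {B, D, H, J, L, M, P}.
{J, L, P}⁺: JLP→BM adds B, M; B→DH adds D, H → {B, D, H, J, L, M, P}. Minimal: {L, P}⁺ = {L, P}; {J, P}⁺ = {J, P}; {J, L}⁺ = {J, L} — none reach the full schema.

(B), (J, L, P)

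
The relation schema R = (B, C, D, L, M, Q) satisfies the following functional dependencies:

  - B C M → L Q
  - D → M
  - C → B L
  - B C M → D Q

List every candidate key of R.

CD; CM

Attribute C never appears on the right-hand side of any dependency, so C must belong to every candidate key.
{C}⁺ = {B, C, L}, which is not all of the schema, so we must add further attributes.
{C, D}⁺: D→M adds M; C→BL adds B, L; BCM→DQ adds Q → {B, C, D, L, M, Q}. Minimal: {D}⁺ = {D, M}; {C}⁺ = {B, C, L} — none reach the full schema.
{C, M}⁺: C→BL adds B, L; BCM→DQ adds D, Q → {B, C, D, L, M, Q}. Minimal: {M}⁺ = {M}; {C}⁺ = {B, C, L} — none reach the full schema.
Any other superkey contains one of these as a subset, so there are no further candidate keys.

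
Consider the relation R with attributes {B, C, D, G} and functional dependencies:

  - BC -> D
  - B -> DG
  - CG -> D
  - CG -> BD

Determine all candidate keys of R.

{B, C}, {C, G}

{B, C}⁺: BC→D adds D; B→DG adds G → {B, C, D, G}. Minimal: {C}⁺ = {C}; {B}⁺ = {B, D, G} — none reach the full schema.
{C, G}⁺: CG→D adds D; CG→BD adds B → {B, C, D, G}. Minimal: {G}⁺ = {G}; {C}⁺ = {C} — none reach the full schema.
Any other superkey contains one of these as a subset, so there are no further candidate keys.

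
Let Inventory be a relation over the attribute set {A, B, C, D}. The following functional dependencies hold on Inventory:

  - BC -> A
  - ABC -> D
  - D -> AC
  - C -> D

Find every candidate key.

(B, C); (B, D)

{B, C}⁺: BC→A adds A; ABC→D adds D → {A, B, C, D}.
{B, D}⁺: D→AC adds A, C → {A, B, C, D}.
Any other superkey contains one of these as a subset, so there are no further candidate keys.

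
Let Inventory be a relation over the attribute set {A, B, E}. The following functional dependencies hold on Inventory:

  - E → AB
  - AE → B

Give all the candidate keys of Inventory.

E

Attribute E never appears on the right-hand side of any dependency, so E must belong to every candidate key.
{E}⁺ = {A, B, E}, which is all of the schema, so {E} is the only candidate key.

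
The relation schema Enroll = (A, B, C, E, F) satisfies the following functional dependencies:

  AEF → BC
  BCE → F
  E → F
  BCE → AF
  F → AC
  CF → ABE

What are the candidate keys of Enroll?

{E}⁺: E→F adds F; F→AC adds A, C; CF→ABE adds B → {A, B, C, E, F}.
{F}⁺: F→AC adds A, C; CF→ABE adds B, E → {A, B, C, E, F}.
Any other superkey contains one of these as a subset, so there are no further candidate keys.

(E); (F)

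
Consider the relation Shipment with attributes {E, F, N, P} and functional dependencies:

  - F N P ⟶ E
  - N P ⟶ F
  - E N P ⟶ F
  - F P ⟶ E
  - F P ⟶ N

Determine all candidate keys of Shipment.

{F, P}; {N, P}

Attribute P never appears on the right-hand side of any dependency, so P must belong to every candidate key.
{P}⁺ = {P}, which is not all of the schema, so we must add further attributes.
{F, P}⁺: FP→E adds E; FP→N adds N → {E, F, N, P}.
{N, P}⁺: NP→F adds F; FP→E adds E → {E, F, N, P}.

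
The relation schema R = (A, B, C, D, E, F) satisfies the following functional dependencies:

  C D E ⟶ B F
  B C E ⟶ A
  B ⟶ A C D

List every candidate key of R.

BE; CDE

Attribute E never appears on the right-hand side of any dependency, so E must belong to every candidate key.
{E}⁺ = {E}, which is not all of the schema, so we must add further attributes.
{B, E}⁺: B→ACD adds A, C, D; CDE→BF adds F → {A, B, C, D, E, F}. Minimal: {E}⁺ = {E}; {B}⁺ = {A, B, C, D} — none reach the full schema.
{C, D, E}⁺: CDE→BF adds B, F; BCE→A adds A → {A, B, C, D, E, F}. Minimal: {D, E}⁺ = {D, E}; {C, E}⁺ = {C, E}; {C, D}⁺ = {C, D} — none reach the full schema.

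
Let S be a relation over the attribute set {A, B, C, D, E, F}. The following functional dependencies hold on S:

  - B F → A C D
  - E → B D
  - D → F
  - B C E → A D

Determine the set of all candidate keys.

{E}

Attribute E never appears on the right-hand side of any dependency, so E must belong to every candidate key.
{E}⁺ = {A, B, C, D, E, F}, which is all of the schema, so {E} is the only candidate key.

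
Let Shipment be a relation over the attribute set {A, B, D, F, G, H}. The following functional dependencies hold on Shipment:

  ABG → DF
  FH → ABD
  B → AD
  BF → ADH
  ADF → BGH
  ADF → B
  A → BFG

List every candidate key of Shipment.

(A), (B), (F, H)

{A}⁺: A→BFG adds B, F, G; ABG→DF adds D; BF→ADH adds H → {A, B, D, F, G, H}.
{B}⁺: B→AD adds A, D; A→BFG adds F, G; BF→ADH adds H → {A, B, D, F, G, H}.
{F, H}⁺: FH→ABD adds A, B, D; ADF→BGH adds G → {A, B, D, F, G, H}. Minimal: {H}⁺ = {H}; {F}⁺ = {F} — none reach the full schema.
Any other superkey contains one of these as a subset, so there are no further candidate keys.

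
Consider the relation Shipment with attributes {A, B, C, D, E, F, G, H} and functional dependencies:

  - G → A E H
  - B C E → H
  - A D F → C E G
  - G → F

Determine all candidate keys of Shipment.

{B, D, G}, {A, B, D, F}

Attributes B, D never appear on any right-hand side, so every candidate key must contain {B, D}.
{B, D}⁺ = {B, D}, which is not all of the schema, so we must add further attributes.
{B, D, G}⁺: G→AEH adds A, E, H; G→F adds F; ADF→CEG adds C → {A, B, C, D, E, F, G, H}. Minimal: {D, G}⁺ = {A, C, D, E, F, G, H}; {B, G}⁺ = {A, B, E, F, G, H}; {B, D}⁺ = {B, D} — none reach the full schema.
{A, B, D, F}⁺: ADF→CEG adds C, E, G; G→AEH adds H → {A, B, C, D, E, F, G, H}. Minimal: {B, D, F}⁺ = {B, D, F}; {A, D, F}⁺ = {A, C, D, E, F, G, H}; {A, B, F}⁺ = {A, B, F}; … — none reach the full schema.
Any other superkey contains one of these as a subset, so there are no further candidate keys.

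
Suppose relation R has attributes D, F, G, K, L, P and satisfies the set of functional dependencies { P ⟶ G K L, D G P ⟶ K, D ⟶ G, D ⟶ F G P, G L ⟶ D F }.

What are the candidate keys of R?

{D}⁺: D→G adds G; D→FGP adds F, P; P→GKL adds K, L → {D, F, G, K, L, P}.
{P}⁺: P→GKL adds G, K, L; GL→DF adds D, F → {D, F, G, K, L, P}.
{G, L}⁺: GL→DF adds D, F; D→FGP adds P; P→GKL adds K → {D, F, G, K, L, P}.

{D}, {P}, {G, L}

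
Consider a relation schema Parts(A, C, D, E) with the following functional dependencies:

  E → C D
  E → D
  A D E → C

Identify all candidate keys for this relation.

Attributes A, E never appear on any right-hand side, so every candidate key must contain {A, E}.
{A, E}⁺ = {A, C, D, E}, which is all of the schema, so {A, E} is the only candidate key.

{A, E}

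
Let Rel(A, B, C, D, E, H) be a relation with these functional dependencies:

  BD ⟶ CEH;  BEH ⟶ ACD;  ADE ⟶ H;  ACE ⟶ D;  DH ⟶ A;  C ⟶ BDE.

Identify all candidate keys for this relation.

{C}, {B, D}, {B, E, H}

{C}⁺: C→BDE adds B, D, E; BD→CEH adds H; BEH→ACD adds A → {A, B, C, D, E, H}.
{B, D}⁺: BD→CEH adds C, E, H; BEH→ACD adds A → {A, B, C, D, E, H}. Minimal: {D}⁺ = {D}; {B}⁺ = {B} — none reach the full schema.
{B, E, H}⁺: BEH→ACD adds A, C, D → {A, B, C, D, E, H}. Minimal: {E, H}⁺ = {E, H}; {B, H}⁺ = {B, H}; {B, E}⁺ = {B, E} — none reach the full schema.
Any other superkey contains one of these as a subset, so there are no further candidate keys.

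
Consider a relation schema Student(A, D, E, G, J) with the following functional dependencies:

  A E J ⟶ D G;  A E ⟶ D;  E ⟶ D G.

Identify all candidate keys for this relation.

Attributes A, E, J never appear on any right-hand side, so every candidate key must contain {A, E, J}.
{A, E, J}⁺ = {A, D, E, G, J}, which is all of the schema, so {A, E, J} is the only candidate key.

{A, E, J}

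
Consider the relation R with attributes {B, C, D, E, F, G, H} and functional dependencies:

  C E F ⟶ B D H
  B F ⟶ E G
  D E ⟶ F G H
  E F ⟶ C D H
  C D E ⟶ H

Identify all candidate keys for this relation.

{B, F}⁺: BF→EG adds E, G; EF→CDH adds C, D, H → {B, C, D, E, F, G, H}. Minimal: {F}⁺ = {F}; {B}⁺ = {B} — none reach the full schema.
{D, E}⁺: DE→FGH adds F, G, H; EF→CDH adds C; CEF→BDH adds B → {B, C, D, E, F, G, H}. Minimal: {E}⁺ = {E}; {D}⁺ = {D} — none reach the full schema.
{E, F}⁺: EF→CDH adds C, D, H; CEF→BDH adds B; BF→EG adds G → {B, C, D, E, F, G, H}. Minimal: {F}⁺ = {F}; {E}⁺ = {E} — none reach the full schema.

{B, F}; {D, E}; {E, F}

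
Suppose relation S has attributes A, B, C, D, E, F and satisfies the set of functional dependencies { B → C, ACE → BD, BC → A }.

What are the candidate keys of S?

(B, E, F), (A, C, E, F)

Attributes E, F never appear on any right-hand side, so every candidate key must contain {E, F}.
{E, F}⁺ = {E, F}, which is not all of the schema, so we must add further attributes.
{B, E, F}⁺: B→C adds C; BC→A adds A; ACE→BD adds D → {A, B, C, D, E, F}. Minimal: {E, F}⁺ = {E, F}; {B, F}⁺ = {A, B, C, F}; {B, E}⁺ = {A, B, C, D, E} — none reach the full schema.
{A, C, E, F}⁺: ACE→BD adds B, D → {A, B, C, D, E, F}. Minimal: {C, E, F}⁺ = {C, E, F}; {A, E, F}⁺ = {A, E, F}; {A, C, F}⁺ = {A, C, F}; … — none reach the full schema.
Any other superkey contains one of these as a subset, so there are no further candidate keys.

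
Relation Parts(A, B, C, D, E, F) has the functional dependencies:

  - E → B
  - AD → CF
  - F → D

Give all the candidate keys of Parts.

(A, D, E), (A, E, F)

Attributes A, E never appear on any right-hand side, so every candidate key must contain {A, E}.
{A, E}⁺ = {A, B, E}, which is not all of the schema, so we must add further attributes.
{A, D, E}⁺: E→B adds B; AD→CF adds C, F → {A, B, C, D, E, F}.
{A, E, F}⁺: E→B adds B; F→D adds D; AD→CF adds C → {A, B, C, D, E, F}.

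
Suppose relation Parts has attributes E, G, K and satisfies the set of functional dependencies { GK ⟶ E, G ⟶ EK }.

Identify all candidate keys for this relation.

{G}⁺: G→EK adds E, K → {E, G, K}.

(G)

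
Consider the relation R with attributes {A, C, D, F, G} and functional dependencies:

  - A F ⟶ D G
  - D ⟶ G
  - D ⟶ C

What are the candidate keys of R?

{A, F}

Attributes A, F never appear on any right-hand side, so every candidate key must contain {A, F}.
{A, F}⁺ = {A, C, D, F, G}, which is all of the schema, so {A, F} is the only candidate key.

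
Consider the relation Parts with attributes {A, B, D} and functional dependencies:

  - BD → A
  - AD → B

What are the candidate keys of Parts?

Attribute D never appears on the right-hand side of any dependency, so D must belong to every candidate key.
{D}⁺ = {D}, which is not all of the schema, so we must add further attributes.
{A, D}⁺: AD→B adds B → {A, B, D}. Minimal: {D}⁺ = {D}; {A}⁺ = {A} — none reach the full schema.
{B, D}⁺: BD→A adds A → {A, B, D}. Minimal: {D}⁺ = {D}; {B}⁺ = {B} — none reach the full schema.
Any other superkey contains one of these as a subset, so there are no further candidate keys.

AD, BD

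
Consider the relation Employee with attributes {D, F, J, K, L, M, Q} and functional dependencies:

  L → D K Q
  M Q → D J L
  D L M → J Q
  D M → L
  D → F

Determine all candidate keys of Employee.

DM, LM, MQ

Attribute M never appears on the right-hand side of any dependency, so M must belong to every candidate key.
{M}⁺ = {M}, which is not all of the schema, so we must add further attributes.
{D, M}⁺: DM→L adds L; D→F adds F; L→DKQ adds K, Q; MQ→DJL adds J → {D, F, J, K, L, M, Q}. Minimal: {M}⁺ = {M}; {D}⁺ = {D, F} — none reach the full schema.
{L, M}⁺: L→DKQ adds D, K, Q; MQ→DJL adds J; D→F adds F → {D, F, J, K, L, M, Q}. Minimal: {M}⁺ = {M}; {L}⁺ = {D, F, K, L, Q} — none reach the full schema.
{M, Q}⁺: MQ→DJL adds D, J, L; D→F adds F; L→DKQ adds K → {D, F, J, K, L, M, Q}. Minimal: {Q}⁺ = {Q}; {M}⁺ = {M} — none reach the full schema.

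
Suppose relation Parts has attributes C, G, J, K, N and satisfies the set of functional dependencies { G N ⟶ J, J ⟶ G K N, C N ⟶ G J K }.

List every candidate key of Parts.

{C, J}, {C, N}

Attribute C never appears on the right-hand side of any dependency, so C must belong to every candidate key.
{C}⁺ = {C}, which is not all of the schema, so we must add further attributes.
{C, J}⁺: J→GKN adds G, K, N → {C, G, J, K, N}. Minimal: {J}⁺ = {G, J, K, N}; {C}⁺ = {C} — none reach the full schema.
{C, N}⁺: CN→GJK adds G, J, K → {C, G, J, K, N}. Minimal: {N}⁺ = {N}; {C}⁺ = {C} — none reach the full schema.
Any other superkey contains one of these as a subset, so there are no further candidate keys.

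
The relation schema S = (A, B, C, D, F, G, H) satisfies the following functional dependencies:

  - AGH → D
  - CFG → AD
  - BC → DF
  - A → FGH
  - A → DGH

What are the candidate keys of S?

Attributes B, C never appear on any right-hand side, so every candidate key must contain {B, C}.
{B, C}⁺ = {B, C, D, F}, which is not all of the schema, so we must add further attributes.
{A, B, C}⁺: BC→DF adds D, F; A→FGH adds G, H → {A, B, C, D, F, G, H}. Minimal: {B, C}⁺ = {B, C, D, F}; {A, C}⁺ = {A, C, D, F, G, H}; {A, B}⁺ = {A, B, D, F, G, H} — none reach the full schema.
{B, C, G}⁺: BC→DF adds D, F; CFG→AD adds A; A→FGH adds H → {A, B, C, D, F, G, H}. Minimal: {C, G}⁺ = {C, G}; {B, G}⁺ = {B, G}; {B, C}⁺ = {B, C, D, F} — none reach the full schema.

{A, B, C}; {B, C, G}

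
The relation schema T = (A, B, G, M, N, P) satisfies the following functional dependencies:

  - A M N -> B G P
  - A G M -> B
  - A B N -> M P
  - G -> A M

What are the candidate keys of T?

{G, N}⁺: G→AM adds A, M; AMN→BGP adds B, P → {A, B, G, M, N, P}. Minimal: {N}⁺ = {N}; {G}⁺ = {A, B, G, M} — none reach the full schema.
{A, B, N}⁺: ABN→MP adds M, P; AMN→BGP adds G → {A, B, G, M, N, P}. Minimal: {B, N}⁺ = {B, N}; {A, N}⁺ = {A, N}; {A, B}⁺ = {A, B} — none reach the full schema.
{A, M, N}⁺: AMN→BGP adds B, G, P → {A, B, G, M, N, P}. Minimal: {M, N}⁺ = {M, N}; {A, N}⁺ = {A, N}; {A, M}⁺ = {A, M} — none reach the full schema.

GN, ABN, AMN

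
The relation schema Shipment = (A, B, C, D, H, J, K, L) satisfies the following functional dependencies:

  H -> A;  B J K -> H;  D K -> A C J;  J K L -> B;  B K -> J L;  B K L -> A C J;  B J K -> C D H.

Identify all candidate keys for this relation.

{B, K}; {D, K, L}; {J, K, L}

Attribute K never appears on the right-hand side of any dependency, so K must belong to every candidate key.
{K}⁺ = {K}, which is not all of the schema, so we must add further attributes.
{B, K}⁺: BK→JL adds J, L; BKL→ACJ adds A, C; BJK→CDH adds D, H → {A, B, C, D, H, J, K, L}. Minimal: {K}⁺ = {K}; {B}⁺ = {B} — none reach the full schema.
{D, K, L}⁺: DK→ACJ adds A, C, J; JKL→B adds B; BJK→CDH adds H → {A, B, C, D, H, J, K, L}. Minimal: {K, L}⁺ = {K, L}; {D, L}⁺ = {D, L}; {D, K}⁺ = {A, C, D, J, K} — none reach the full schema.
{J, K, L}⁺: JKL→B adds B; BKL→ACJ adds A, C; BJK→CDH adds D, H → {A, B, C, D, H, J, K, L}. Minimal: {K, L}⁺ = {K, L}; {J, L}⁺ = {J, L}; {J, K}⁺ = {J, K} — none reach the full schema.
Any other superkey contains one of these as a subset, so there are no further candidate keys.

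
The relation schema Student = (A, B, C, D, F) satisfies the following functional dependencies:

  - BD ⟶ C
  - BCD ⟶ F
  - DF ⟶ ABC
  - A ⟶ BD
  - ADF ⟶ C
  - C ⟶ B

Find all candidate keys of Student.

{A}, {B, D}, {C, D}, {D, F}

{A}⁺: A→BD adds B, D; BD→C adds C; BCD→F adds F → {A, B, C, D, F}.
{B, D}⁺: BD→C adds C; BCD→F adds F; DF→ABC adds A → {A, B, C, D, F}. Minimal: {D}⁺ = {D}; {B}⁺ = {B} — none reach the full schema.
{C, D}⁺: C→B adds B; BCD→F adds F; DF→ABC adds A → {A, B, C, D, F}. Minimal: {D}⁺ = {D}; {C}⁺ = {B, C} — none reach the full schema.
{D, F}⁺: DF→ABC adds A, B, C → {A, B, C, D, F}. Minimal: {F}⁺ = {F}; {D}⁺ = {D} — none reach the full schema.
Any other superkey contains one of these as a subset, so there are no further candidate keys.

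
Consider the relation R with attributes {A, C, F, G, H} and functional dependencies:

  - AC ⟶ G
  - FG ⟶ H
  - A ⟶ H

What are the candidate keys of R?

Attributes A, C, F never appear on any right-hand side, so every candidate key must contain {A, C, F}.
{A, C, F}⁺ = {A, C, F, G, H}, which is all of the schema, so {A, C, F} is the only candidate key.

{A, C, F}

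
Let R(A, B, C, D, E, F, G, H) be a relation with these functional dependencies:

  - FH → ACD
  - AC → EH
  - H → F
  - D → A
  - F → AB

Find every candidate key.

GH, ACG, CDG, CFG

{G, H}⁺: H→F adds F; F→AB adds A, B; FH→ACD adds C, D; AC→EH adds E → {A, B, C, D, E, F, G, H}. Minimal: {H}⁺ = {A, B, C, D, E, F, H}; {G}⁺ = {G} — none reach the full schema.
{A, C, G}⁺: AC→EH adds E, H; H→F adds F; F→AB adds B; FH→ACD adds D → {A, B, C, D, E, F, G, H}. Minimal: {C, G}⁺ = {C, G}; {A, G}⁺ = {A, G}; {A, C}⁺ = {A, B, C, D, E, F, H} — none reach the full schema.
{C, D, G}⁺: D→A adds A; AC→EH adds E, H; H→F adds F; F→AB adds B → {A, B, C, D, E, F, G, H}. Minimal: {D, G}⁺ = {A, D, G}; {C, G}⁺ = {C, G}; {C, D}⁺ = {A, B, C, D, E, F, H} — none reach the full schema.
{C, F, G}⁺: F→AB adds A, B; AC→EH adds E, H; FH→ACD adds D → {A, B, C, D, E, F, G, H}. Minimal: {F, G}⁺ = {A, B, F, G}; {C, G}⁺ = {C, G}; {C, F}⁺ = {A, B, C, D, E, F, H} — none reach the full schema.
Any other superkey contains one of these as a subset, so there are no further candidate keys.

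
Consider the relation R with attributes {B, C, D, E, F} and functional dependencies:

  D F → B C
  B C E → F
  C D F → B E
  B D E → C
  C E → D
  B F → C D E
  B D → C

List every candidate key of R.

{B, F}⁺: BF→CDE adds C, D, E → {B, C, D, E, F}.
{D, F}⁺: DF→BC adds B, C; CDF→BE adds E → {B, C, D, E, F}.
{B, C, E}⁺: BCE→F adds F; CE→D adds D → {B, C, D, E, F}.
{B, D, E}⁺: BDE→C adds C; BCE→F adds F → {B, C, D, E, F}.
{C, E, F}⁺: CE→D adds D; DF→BC adds B → {B, C, D, E, F}.
Any other superkey contains one of these as a subset, so there are no further candidate keys.

BF, DF, BCE, BDE, CEF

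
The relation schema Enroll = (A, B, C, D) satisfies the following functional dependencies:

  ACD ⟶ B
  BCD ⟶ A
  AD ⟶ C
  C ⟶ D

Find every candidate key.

{A, C}⁺: C→D adds D; ACD→B adds B → {A, B, C, D}. Minimal: {C}⁺ = {C, D}; {A}⁺ = {A} — none reach the full schema.
{A, D}⁺: AD→C adds C; ACD→B adds B → {A, B, C, D}. Minimal: {D}⁺ = {D}; {A}⁺ = {A} — none reach the full schema.
{B, C}⁺: C→D adds D; BCD→A adds A → {A, B, C, D}. Minimal: {C}⁺ = {C, D}; {B}⁺ = {B} — none reach the full schema.

(A, C); (A, D); (B, C)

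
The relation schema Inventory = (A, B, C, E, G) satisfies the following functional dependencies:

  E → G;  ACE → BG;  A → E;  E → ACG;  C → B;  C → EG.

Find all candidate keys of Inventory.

{A}⁺: A→E adds E; E→ACG adds C, G; C→B adds B → {A, B, C, E, G}.
{C}⁺: C→B adds B; C→EG adds E, G; E→ACG adds A → {A, B, C, E, G}.
{E}⁺: E→G adds G; E→ACG adds A, C; C→B adds B → {A, B, C, E, G}.

A; C; E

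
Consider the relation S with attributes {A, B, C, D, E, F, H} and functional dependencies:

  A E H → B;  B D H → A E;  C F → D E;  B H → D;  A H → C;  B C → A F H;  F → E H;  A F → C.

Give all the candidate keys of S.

(A, F), (B, C), (B, F), (B, H), (A, E, H)

{A, F}⁺: F→EH adds E, H; AF→C adds C; AEH→B adds B; CF→DE adds D → {A, B, C, D, E, F, H}.
{B, C}⁺: BC→AFH adds A, F, H; F→EH adds E; CF→DE adds D → {A, B, C, D, E, F, H}.
{B, F}⁺: F→EH adds E, H; BH→D adds D; BDH→AE adds A; AH→C adds C → {A, B, C, D, E, F, H}.
{B, H}⁺: BH→D adds D; BDH→AE adds A, E; AH→C adds C; BC→AFH adds F → {A, B, C, D, E, F, H}.
{A, E, H}⁺: AEH→B adds B; BH→D adds D; AH→C adds C; BC→AFH adds F → {A, B, C, D, E, F, H}.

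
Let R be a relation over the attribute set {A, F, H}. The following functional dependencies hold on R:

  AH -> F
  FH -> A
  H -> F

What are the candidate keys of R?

H

Attribute H never appears on the right-hand side of any dependency, so H must belong to every candidate key.
{H}⁺ = {A, F, H}, which is all of the schema, so {H} is the only candidate key.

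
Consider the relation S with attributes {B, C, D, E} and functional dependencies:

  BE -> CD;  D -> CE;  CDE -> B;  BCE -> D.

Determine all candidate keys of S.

{D}⁺: D→CE adds C, E; CDE→B adds B → {B, C, D, E}.
{B, E}⁺: BE→CD adds C, D → {B, C, D, E}. Minimal: {E}⁺ = {E}; {B}⁺ = {B} — none reach the full schema.

(D), (B, E)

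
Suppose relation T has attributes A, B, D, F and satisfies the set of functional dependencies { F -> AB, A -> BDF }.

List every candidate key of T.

{A}; {F}

{A}⁺: A→BDF adds B, D, F → {A, B, D, F}.
{F}⁺: F→AB adds A, B; A→BDF adds D → {A, B, D, F}.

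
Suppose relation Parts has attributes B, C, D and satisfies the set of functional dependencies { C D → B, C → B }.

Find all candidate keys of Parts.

(C, D)

Attributes C, D never appear on any right-hand side, so every candidate key must contain {C, D}.
{C, D}⁺ = {B, C, D}, which is all of the schema, so {C, D} is the only candidate key.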